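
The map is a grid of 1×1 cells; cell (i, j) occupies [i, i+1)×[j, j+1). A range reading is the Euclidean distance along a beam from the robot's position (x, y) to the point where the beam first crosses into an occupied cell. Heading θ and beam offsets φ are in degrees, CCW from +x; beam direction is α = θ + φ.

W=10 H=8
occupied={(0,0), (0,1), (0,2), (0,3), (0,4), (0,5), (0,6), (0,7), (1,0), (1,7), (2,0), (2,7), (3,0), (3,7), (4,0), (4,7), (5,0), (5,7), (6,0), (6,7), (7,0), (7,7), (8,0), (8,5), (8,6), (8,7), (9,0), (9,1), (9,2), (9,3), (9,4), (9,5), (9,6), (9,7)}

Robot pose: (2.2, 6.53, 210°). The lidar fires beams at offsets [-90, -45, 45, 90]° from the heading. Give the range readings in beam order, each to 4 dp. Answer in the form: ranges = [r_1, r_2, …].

beam 1: φ=-90°, α=120°
  dir = (cos 120°, sin 120°) = (-0.5000, 0.8660); from cell (2,6)
  next x-line at t=0.4000, next y-line at t=0.5427; Δt_x=2.0000, Δt_y=1.1547
    x: enter (1,6) at t=0.4000
    y: enter (1,7) at t=0.5427 ← occupied
  → r_1 = 0.5427
beam 2: φ=-45°, α=165°
  dir = (cos 165°, sin 165°) = (-0.9659, 0.2588); from cell (2,6)
  next x-line at t=0.2071, next y-line at t=1.8159; Δt_x=1.0353, Δt_y=3.8637
    x: enter (1,6) at t=0.2071
    x: enter (0,6) at t=1.2423 ← occupied
  → r_2 = 1.2423
beam 3: φ=45°, α=255°
  dir = (cos 255°, sin 255°) = (-0.2588, -0.9659); from cell (2,6)
  next x-line at t=0.7727, next y-line at t=0.5487; Δt_x=3.8637, Δt_y=1.0353
    y: enter (2,5) at t=0.5487
    x: enter (1,5) at t=0.7727
    y: enter (1,4) at t=1.5840
    y: enter (1,3) at t=2.6192
    y: enter (1,2) at t=3.6545
    x: enter (0,2) at t=4.6364 ← occupied
  → r_3 = 4.6364
beam 4: φ=90°, α=300°
  dir = (cos 300°, sin 300°) = (0.5000, -0.8660); from cell (2,6)
  next x-line at t=1.6000, next y-line at t=0.6120; Δt_x=2.0000, Δt_y=1.1547
    y: enter (2,5) at t=0.6120
    x: enter (3,5) at t=1.6000
    y: enter (3,4) at t=1.7667
    y: enter (3,3) at t=2.9214
    x: enter (4,3) at t=3.6000
    y: enter (4,2) at t=4.0761
    y: enter (4,1) at t=5.2308
    x: enter (5,1) at t=5.6000
    y: enter (5,0) at t=6.3855 ← occupied
  → r_4 = 6.3855

ranges = [0.5427, 1.2423, 4.6364, 6.3855]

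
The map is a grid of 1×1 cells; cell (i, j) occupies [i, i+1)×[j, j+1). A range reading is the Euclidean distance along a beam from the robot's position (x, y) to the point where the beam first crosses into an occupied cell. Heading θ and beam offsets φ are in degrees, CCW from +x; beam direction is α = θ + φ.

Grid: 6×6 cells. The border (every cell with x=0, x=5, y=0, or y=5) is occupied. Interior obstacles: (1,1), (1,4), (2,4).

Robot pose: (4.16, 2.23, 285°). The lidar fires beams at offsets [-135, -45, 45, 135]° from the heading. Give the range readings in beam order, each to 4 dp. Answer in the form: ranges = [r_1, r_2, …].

ranges = [3.5400, 1.4203, 0.9699, 1.6800]

beam 1: φ=-135°, α=150°
  d=(-0.8660,0.5000)  start (4,2)  tX=0.1848 tY=1.5400  stride 1/|dx|=1.1547 1/|dy|=2.0000
    cross x-line → (3,2), t=0.1848
    cross x-line → (2,2), t=1.3395
    cross y-line → (2,3), t=1.5400
    cross x-line → (1,3), t=2.4942
    cross y-line → (1,4), t=3.5400 (wall)
  → r_1 = 3.5400
beam 2: φ=-45°, α=240°
  d=(-0.5000,-0.8660)  start (4,2)  tX=0.3200 tY=0.2656  stride 1/|dx|=2.0000 1/|dy|=1.1547
    cross y-line → (4,1), t=0.2656
    cross x-line → (3,1), t=0.3200
    cross y-line → (3,0), t=1.4203 (wall)
  → r_2 = 1.4203
beam 3: φ=45°, α=330°
  d=(0.8660,-0.5000)  start (4,2)  tX=0.9699 tY=0.4600  stride 1/|dx|=1.1547 1/|dy|=2.0000
    cross y-line → (4,1), t=0.4600
    cross x-line → (5,1), t=0.9699 (wall)
  → r_3 = 0.9699
beam 4: φ=135°, α=60°
  d=(0.5000,0.8660)  start (4,2)  tX=1.6800 tY=0.8891  stride 1/|dx|=2.0000 1/|dy|=1.1547
    cross y-line → (4,3), t=0.8891
    cross x-line → (5,3), t=1.6800 (wall)
  → r_4 = 1.6800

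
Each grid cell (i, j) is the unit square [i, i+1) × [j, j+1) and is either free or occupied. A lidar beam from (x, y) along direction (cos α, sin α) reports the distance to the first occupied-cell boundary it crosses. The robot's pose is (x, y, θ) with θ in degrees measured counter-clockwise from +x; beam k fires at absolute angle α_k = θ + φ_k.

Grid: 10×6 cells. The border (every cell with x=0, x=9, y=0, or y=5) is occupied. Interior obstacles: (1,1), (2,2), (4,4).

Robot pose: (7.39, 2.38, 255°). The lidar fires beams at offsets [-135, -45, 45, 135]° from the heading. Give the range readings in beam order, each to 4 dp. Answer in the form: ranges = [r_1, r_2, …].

beam 1: φ=-135°, α=120°
  dir = (cos 120°, sin 120°) = (-0.5000, 0.8660); from cell (7,2)
  next x-line at t=0.7800, next y-line at t=0.7159; Δt_x=2.0000, Δt_y=1.1547
    y: enter (7,3) at t=0.7159
    x: enter (6,3) at t=0.7800
    y: enter (6,4) at t=1.8706
    x: enter (5,4) at t=2.7800
    y: enter (5,5) at t=3.0253 ← occupied
  → r_1 = 3.0253
beam 2: φ=-45°, α=210°
  dir = (cos 210°, sin 210°) = (-0.8660, -0.5000); from cell (7,2)
  next x-line at t=0.4503, next y-line at t=0.7600; Δt_x=1.1547, Δt_y=2.0000
    x: enter (6,2) at t=0.4503
    y: enter (6,1) at t=0.7600
    x: enter (5,1) at t=1.6050
    x: enter (4,1) at t=2.7597
    y: enter (4,0) at t=2.7600 ← occupied
  → r_2 = 2.7600
beam 3: φ=45°, α=300°
  dir = (cos 300°, sin 300°) = (0.5000, -0.8660); from cell (7,2)
  next x-line at t=1.2200, next y-line at t=0.4388; Δt_x=2.0000, Δt_y=1.1547
    y: enter (7,1) at t=0.4388
    x: enter (8,1) at t=1.2200
    y: enter (8,0) at t=1.5935 ← occupied
  → r_3 = 1.5935
beam 4: φ=135°, α=30°
  dir = (cos 30°, sin 30°) = (0.8660, 0.5000); from cell (7,2)
  next x-line at t=0.7044, next y-line at t=1.2400; Δt_x=1.1547, Δt_y=2.0000
    x: enter (8,2) at t=0.7044
    y: enter (8,3) at t=1.2400
    x: enter (9,3) at t=1.8591 ← occupied
  → r_4 = 1.8591

ranges = [3.0253, 2.7600, 1.5935, 1.8591]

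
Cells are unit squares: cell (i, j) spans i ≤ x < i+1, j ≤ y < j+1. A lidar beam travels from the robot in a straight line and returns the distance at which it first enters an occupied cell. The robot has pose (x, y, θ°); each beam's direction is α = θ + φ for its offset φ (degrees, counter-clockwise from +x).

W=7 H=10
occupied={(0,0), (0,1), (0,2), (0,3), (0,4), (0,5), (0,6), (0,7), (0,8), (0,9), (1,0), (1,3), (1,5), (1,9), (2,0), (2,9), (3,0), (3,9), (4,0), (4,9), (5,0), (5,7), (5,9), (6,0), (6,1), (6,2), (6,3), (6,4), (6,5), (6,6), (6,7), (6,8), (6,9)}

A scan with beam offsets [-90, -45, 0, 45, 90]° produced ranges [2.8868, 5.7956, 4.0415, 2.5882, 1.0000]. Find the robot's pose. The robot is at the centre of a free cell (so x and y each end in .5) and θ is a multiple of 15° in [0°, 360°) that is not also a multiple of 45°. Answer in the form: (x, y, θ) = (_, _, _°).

(x, y, θ) = (3.5, 1.5, 120°)

Candidates: 37 free-cell centres × 16 headings = 592 poses. Raycast each; keep the one whose scan matches to 4 dp.
  (4.5, 8.5, 240°): beam 1 = 1.0000 ≠ 2.8868 ✗
  (3.5, 5.5, 330°): beam 1 = 5.0000 ≠ 2.8868 ✗
  (3.5, 8.5, 150°): beam 1 = 0.5774 ≠ 2.8868 ✗
  (3.5, 5.5, 30°): beam 1 = 5.0000 ≠ 2.8868 ✗
  (2.5, 6.5, 105°): beam 1 = 2.5882 ≠ 2.8868 ✗
  …
  (3.5, 1.5, 120°): r_1=2.8868, r_2=5.7956, r_3=4.0415, r_4=2.5882, r_5=1.0000 — all match ✓
No second candidate reproduces the full scan.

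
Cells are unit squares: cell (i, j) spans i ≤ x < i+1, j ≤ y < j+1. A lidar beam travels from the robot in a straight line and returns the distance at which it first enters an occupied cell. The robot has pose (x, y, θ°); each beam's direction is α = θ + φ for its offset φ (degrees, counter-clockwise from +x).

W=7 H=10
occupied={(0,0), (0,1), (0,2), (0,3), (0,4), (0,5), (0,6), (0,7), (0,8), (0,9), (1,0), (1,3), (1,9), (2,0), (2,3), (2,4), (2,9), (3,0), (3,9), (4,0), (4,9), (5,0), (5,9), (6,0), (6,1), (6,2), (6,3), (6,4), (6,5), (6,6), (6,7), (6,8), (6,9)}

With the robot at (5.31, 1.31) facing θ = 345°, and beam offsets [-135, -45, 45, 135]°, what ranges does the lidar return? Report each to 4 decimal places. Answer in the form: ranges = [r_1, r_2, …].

beam 1: φ=-135°, α=210°
  direction (-0.8660, -0.5000); cell (5,1); t to first gridline: x 0.3580, y 0.6200 (then +1.1547 / +2.0000)
    (4,1) via x @ 0.3580
    (4,0) via y @ 0.6200  # hit
  → r_1 = 0.6200
beam 2: φ=-45°, α=300°
  direction (0.5000, -0.8660); cell (5,1); t to first gridline: x 1.3800, y 0.3580 (then +2.0000 / +1.1547)
    (5,0) via y @ 0.3580  # hit
  → r_2 = 0.3580
beam 3: φ=45°, α=30°
  direction (0.8660, 0.5000); cell (5,1); t to first gridline: x 0.7967, y 1.3800 (then +1.1547 / +2.0000)
    (6,1) via x @ 0.7967  # hit
  → r_3 = 0.7967
beam 4: φ=135°, α=120°
  direction (-0.5000, 0.8660); cell (5,1); t to first gridline: x 0.6200, y 0.7967 (then +2.0000 / +1.1547)
    (4,1) via x @ 0.6200
    (4,2) via y @ 0.7967
    (4,3) via y @ 1.9514
    (3,3) via x @ 2.6200
    (3,4) via y @ 3.1061
    (3,5) via y @ 4.2608
    (2,5) via x @ 4.6200
    (2,6) via y @ 5.4155
    (2,7) via y @ 6.5702
    (1,7) via x @ 6.6200
    (1,8) via y @ 7.7249
    (0,8) via x @ 8.6200  # hit
  → r_4 = 8.6200

ranges = [0.6200, 0.3580, 0.7967, 8.6200]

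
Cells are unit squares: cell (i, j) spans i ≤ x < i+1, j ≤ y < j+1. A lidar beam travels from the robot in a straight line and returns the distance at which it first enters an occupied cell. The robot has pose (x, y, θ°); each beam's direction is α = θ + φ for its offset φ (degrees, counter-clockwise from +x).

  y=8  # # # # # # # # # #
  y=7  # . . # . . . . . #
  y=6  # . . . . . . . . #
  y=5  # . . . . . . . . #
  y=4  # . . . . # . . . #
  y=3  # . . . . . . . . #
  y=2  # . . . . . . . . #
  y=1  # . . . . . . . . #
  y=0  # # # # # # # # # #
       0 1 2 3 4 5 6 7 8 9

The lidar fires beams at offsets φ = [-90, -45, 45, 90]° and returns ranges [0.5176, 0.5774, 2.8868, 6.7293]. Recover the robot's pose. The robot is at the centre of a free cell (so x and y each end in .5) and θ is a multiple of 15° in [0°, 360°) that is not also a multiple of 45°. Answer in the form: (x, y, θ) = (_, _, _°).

Enumerate (i+0.5, j+0.5, θ) over the 54 free cells and 16 admissible headings. For each, cast all 4 beams and compare to the given ranges.
  (2.5, 7.5, 195°): beam 2 = 1.0000 ≠ 0.5774 ✗
  (5.5, 6.5, 150°): beam 1 = 1.7321 ≠ 0.5176 ✗
  (8.5, 4.5, 210°): beam 1 = 4.0415 ≠ 0.5176 ✗
  (6.5, 3.5, 165°): beam 1 = 4.6587 ≠ 0.5176 ✗
  …
  (6.5, 1.5, 345°): r_1=0.5176, r_2=0.5774, r_3=2.8868, r_4=6.7293 — all match ✓
Only this pose fits every beam.

(x, y, θ) = (6.5, 1.5, 345°)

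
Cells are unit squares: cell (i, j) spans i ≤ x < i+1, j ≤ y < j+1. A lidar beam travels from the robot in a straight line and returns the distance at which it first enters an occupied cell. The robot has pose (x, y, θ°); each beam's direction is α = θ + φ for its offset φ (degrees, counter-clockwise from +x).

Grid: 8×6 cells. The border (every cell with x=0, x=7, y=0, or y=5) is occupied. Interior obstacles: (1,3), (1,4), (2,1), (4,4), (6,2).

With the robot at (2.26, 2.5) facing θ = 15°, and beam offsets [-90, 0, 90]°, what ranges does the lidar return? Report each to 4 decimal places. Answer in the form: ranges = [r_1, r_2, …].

ranges = [0.5176, 4.9072, 1.0046]

beam 1: φ=-90°, α=285°
  cosα=0.2588 sinα=-0.9659 | (2,2) | tMaxX 2.8591 tMaxY 0.5176 | tΔX 3.8637 tΔY 1.0353
    t=0.5176 [y] (2,1) — stop
  → r_1 = 0.5176
beam 2: φ=0°, α=15°
  cosα=0.9659 sinα=0.2588 | (2,2) | tMaxX 0.7661 tMaxY 1.9319 | tΔX 1.0353 tΔY 3.8637
    t=0.7661 [x] (3,2)
    t=1.8014 [x] (4,2)
    t=1.9319 [y] (4,3)
    t=2.8367 [x] (5,3)
    t=3.8719 [x] (6,3)
    t=4.9072 [x] (7,3) — stop
  → r_2 = 4.9072
beam 3: φ=90°, α=105°
  cosα=-0.2588 sinα=0.9659 | (2,2) | tMaxX 1.0046 tMaxY 0.5176 | tΔX 3.8637 tΔY 1.0353
    t=0.5176 [y] (2,3)
    t=1.0046 [x] (1,3) — stop
  → r_3 = 1.0046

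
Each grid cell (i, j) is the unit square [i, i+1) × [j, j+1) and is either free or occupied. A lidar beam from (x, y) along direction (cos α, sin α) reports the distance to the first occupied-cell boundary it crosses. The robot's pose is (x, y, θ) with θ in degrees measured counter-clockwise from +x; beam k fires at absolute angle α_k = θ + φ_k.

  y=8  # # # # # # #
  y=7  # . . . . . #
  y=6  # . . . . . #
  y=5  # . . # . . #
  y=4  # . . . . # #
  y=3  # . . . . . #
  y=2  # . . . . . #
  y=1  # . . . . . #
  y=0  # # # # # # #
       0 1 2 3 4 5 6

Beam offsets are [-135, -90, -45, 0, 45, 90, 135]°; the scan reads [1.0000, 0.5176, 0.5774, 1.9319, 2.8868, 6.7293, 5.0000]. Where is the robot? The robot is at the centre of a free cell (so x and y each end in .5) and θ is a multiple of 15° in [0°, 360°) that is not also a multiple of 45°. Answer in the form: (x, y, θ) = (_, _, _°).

Enumerate (i+0.5, j+0.5, θ) over the 33 free cells and 16 admissible headings. For each, cast all 7 beams and compare to the given ranges.
  (1.5, 4.5, 345°): beam 1 = 0.5774 ≠ 1.0000 ✗
  (2.5, 3.5, 15°): beam 1 = 2.8868 ≠ 1.0000 ✗
  (4.5, 5.5, 240°): beam 1 = 2.5882 ≠ 1.0000 ✗
  …
  (3.5, 1.5, 345°): r_1=1.0000, r_2=0.5176, r_3=0.5774, r_4=1.9319, r_5=2.8868, r_6=6.7293, r_7=5.0000 — all match ✓
Only this pose fits every beam.

(x, y, θ) = (3.5, 1.5, 345°)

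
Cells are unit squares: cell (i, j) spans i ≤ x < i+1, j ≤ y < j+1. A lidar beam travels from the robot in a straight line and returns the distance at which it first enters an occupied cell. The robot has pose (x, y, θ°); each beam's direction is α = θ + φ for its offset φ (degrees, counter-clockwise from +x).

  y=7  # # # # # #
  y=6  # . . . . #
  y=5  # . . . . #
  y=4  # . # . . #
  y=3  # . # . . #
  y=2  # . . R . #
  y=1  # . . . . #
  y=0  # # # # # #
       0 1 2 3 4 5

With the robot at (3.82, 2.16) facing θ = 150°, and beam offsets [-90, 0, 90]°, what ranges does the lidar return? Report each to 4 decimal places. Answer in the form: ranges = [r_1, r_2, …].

ranges = [2.3600, 1.6800, 1.3395]

beam 1: φ=-90°, α=60°
  d=(0.5000,0.8660)  start (3,2)  tX=0.3600 tY=0.9699  stride 1/|dx|=2.0000 1/|dy|=1.1547
    cross x-line → (4,2), t=0.3600
    cross y-line → (4,3), t=0.9699
    cross y-line → (4,4), t=2.1246
    cross x-line → (5,4), t=2.3600 (wall)
  → r_1 = 2.3600
beam 2: φ=0°, α=150°
  d=(-0.8660,0.5000)  start (3,2)  tX=0.9469 tY=1.6800  stride 1/|dx|=1.1547 1/|dy|=2.0000
    cross x-line → (2,2), t=0.9469
    cross y-line → (2,3), t=1.6800 (wall)
  → r_2 = 1.6800
beam 3: φ=90°, α=240°
  d=(-0.5000,-0.8660)  start (3,2)  tX=1.6400 tY=0.1848  stride 1/|dx|=2.0000 1/|dy|=1.1547
    cross y-line → (3,1), t=0.1848
    cross y-line → (3,0), t=1.3395 (wall)
  → r_3 = 1.3395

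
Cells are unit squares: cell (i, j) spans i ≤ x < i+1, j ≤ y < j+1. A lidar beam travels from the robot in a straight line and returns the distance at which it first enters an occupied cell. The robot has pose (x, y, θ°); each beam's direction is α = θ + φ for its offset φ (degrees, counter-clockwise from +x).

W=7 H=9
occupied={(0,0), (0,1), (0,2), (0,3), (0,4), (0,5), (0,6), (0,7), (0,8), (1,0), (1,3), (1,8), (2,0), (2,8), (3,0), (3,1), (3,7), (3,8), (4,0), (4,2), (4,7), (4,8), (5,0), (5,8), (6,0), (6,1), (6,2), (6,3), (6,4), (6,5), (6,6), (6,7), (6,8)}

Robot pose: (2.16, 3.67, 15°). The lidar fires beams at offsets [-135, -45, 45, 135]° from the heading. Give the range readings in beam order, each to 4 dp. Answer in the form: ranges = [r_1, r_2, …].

ranges = [0.3200, 2.1246, 3.8452, 0.1848]

beam 1: φ=-135°, α=240°
  dir = (cos 240°, sin 240°) = (-0.5000, -0.8660); from cell (2,3)
  next x-line at t=0.3200, next y-line at t=0.7736; Δt_x=2.0000, Δt_y=1.1547
    x: enter (1,3) at t=0.3200 ← occupied
  → r_1 = 0.3200
beam 2: φ=-45°, α=330°
  dir = (cos 330°, sin 330°) = (0.8660, -0.5000); from cell (2,3)
  next x-line at t=0.9699, next y-line at t=1.3400; Δt_x=1.1547, Δt_y=2.0000
    x: enter (3,3) at t=0.9699
    y: enter (3,2) at t=1.3400
    x: enter (4,2) at t=2.1246 ← occupied
  → r_2 = 2.1246
beam 3: φ=45°, α=60°
  dir = (cos 60°, sin 60°) = (0.5000, 0.8660); from cell (2,3)
  next x-line at t=1.6800, next y-line at t=0.3811; Δt_x=2.0000, Δt_y=1.1547
    y: enter (2,4) at t=0.3811
    y: enter (2,5) at t=1.5358
    x: enter (3,5) at t=1.6800
    y: enter (3,6) at t=2.6905
    x: enter (4,6) at t=3.6800
    y: enter (4,7) at t=3.8452 ← occupied
  → r_3 = 3.8452
beam 4: φ=135°, α=150°
  dir = (cos 150°, sin 150°) = (-0.8660, 0.5000); from cell (2,3)
  next x-line at t=0.1848, next y-line at t=0.6600; Δt_x=1.1547, Δt_y=2.0000
    x: enter (1,3) at t=0.1848 ← occupied
  → r_4 = 0.1848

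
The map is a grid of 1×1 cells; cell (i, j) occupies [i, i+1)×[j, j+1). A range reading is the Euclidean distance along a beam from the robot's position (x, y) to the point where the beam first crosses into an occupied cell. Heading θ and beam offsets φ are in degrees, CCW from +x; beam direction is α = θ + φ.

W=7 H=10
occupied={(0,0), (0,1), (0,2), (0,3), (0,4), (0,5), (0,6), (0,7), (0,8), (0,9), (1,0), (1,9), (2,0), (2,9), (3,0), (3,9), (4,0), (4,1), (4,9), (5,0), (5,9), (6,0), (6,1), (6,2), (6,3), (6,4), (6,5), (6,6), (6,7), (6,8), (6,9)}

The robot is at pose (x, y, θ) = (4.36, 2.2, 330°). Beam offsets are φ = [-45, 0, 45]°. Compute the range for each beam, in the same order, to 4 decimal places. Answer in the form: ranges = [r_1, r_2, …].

beam 1: φ=-45°, α=285°
  direction (0.2588, -0.9659); cell (4,2); t to first gridline: x 2.4728, y 0.2071 (then +3.8637 / +1.0353)
    (4,1) via y @ 0.2071  # hit
  → r_1 = 0.2071
beam 2: φ=0°, α=330°
  direction (0.8660, -0.5000); cell (4,2); t to first gridline: x 0.7390, y 0.4000 (then +1.1547 / +2.0000)
    (4,1) via y @ 0.4000  # hit
  → r_2 = 0.4000
beam 3: φ=45°, α=15°
  direction (0.9659, 0.2588); cell (4,2); t to first gridline: x 0.6626, y 3.0910 (then +1.0353 / +3.8637)
    (5,2) via x @ 0.6626
    (6,2) via x @ 1.6979  # hit
  → r_3 = 1.6979

ranges = [0.2071, 0.4000, 1.6979]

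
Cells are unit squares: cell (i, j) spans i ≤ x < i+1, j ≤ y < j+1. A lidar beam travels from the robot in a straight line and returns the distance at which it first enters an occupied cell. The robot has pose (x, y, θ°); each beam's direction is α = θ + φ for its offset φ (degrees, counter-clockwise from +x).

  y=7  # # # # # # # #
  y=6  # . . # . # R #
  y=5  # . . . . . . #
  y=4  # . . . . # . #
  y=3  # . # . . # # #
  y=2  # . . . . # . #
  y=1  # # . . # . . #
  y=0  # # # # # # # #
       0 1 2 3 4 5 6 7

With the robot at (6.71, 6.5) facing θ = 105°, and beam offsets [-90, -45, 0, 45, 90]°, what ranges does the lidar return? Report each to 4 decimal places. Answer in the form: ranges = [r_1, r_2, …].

beam 1: φ=-90°, α=15°
  dir = (cos 15°, sin 15°) = (0.9659, 0.2588); from cell (6,6)
  next x-line at t=0.3002, next y-line at t=1.9319; Δt_x=1.0353, Δt_y=3.8637
    x: enter (7,6) at t=0.3002 ← occupied
  → r_1 = 0.3002
beam 2: φ=-45°, α=60°
  dir = (cos 60°, sin 60°) = (0.5000, 0.8660); from cell (6,6)
  next x-line at t=0.5800, next y-line at t=0.5774; Δt_x=2.0000, Δt_y=1.1547
    y: enter (6,7) at t=0.5774 ← occupied
  → r_2 = 0.5774
beam 3: φ=0°, α=105°
  dir = (cos 105°, sin 105°) = (-0.2588, 0.9659); from cell (6,6)
  next x-line at t=2.7432, next y-line at t=0.5176; Δt_x=3.8637, Δt_y=1.0353
    y: enter (6,7) at t=0.5176 ← occupied
  → r_3 = 0.5176
beam 4: φ=45°, α=150°
  dir = (cos 150°, sin 150°) = (-0.8660, 0.5000); from cell (6,6)
  next x-line at t=0.8198, next y-line at t=1.0000; Δt_x=1.1547, Δt_y=2.0000
    x: enter (5,6) at t=0.8198 ← occupied
  → r_4 = 0.8198
beam 5: φ=90°, α=195°
  dir = (cos 195°, sin 195°) = (-0.9659, -0.2588); from cell (6,6)
  next x-line at t=0.7350, next y-line at t=1.9319; Δt_x=1.0353, Δt_y=3.8637
    x: enter (5,6) at t=0.7350 ← occupied
  → r_5 = 0.7350

ranges = [0.3002, 0.5774, 0.5176, 0.8198, 0.7350]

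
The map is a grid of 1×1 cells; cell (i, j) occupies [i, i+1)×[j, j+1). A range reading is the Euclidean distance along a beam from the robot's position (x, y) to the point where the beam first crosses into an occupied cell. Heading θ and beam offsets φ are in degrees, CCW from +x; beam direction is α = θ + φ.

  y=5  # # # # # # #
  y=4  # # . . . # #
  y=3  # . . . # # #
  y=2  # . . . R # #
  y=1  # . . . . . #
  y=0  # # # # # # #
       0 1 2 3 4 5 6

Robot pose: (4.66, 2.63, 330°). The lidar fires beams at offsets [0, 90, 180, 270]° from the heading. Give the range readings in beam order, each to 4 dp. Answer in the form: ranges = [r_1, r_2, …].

beam 1: φ=0°, α=330°
  d=(0.8660,-0.5000)  start (4,2)  tX=0.3926 tY=1.2600  stride 1/|dx|=1.1547 1/|dy|=2.0000
    cross x-line → (5,2), t=0.3926 (wall)
  → r_1 = 0.3926
beam 2: φ=90°, α=60°
  d=(0.5000,0.8660)  start (4,2)  tX=0.6800 tY=0.4272  stride 1/|dx|=2.0000 1/|dy|=1.1547
    cross y-line → (4,3), t=0.4272 (wall)
  → r_2 = 0.4272
beam 3: φ=180°, α=150°
  d=(-0.8660,0.5000)  start (4,2)  tX=0.7621 tY=0.7400  stride 1/|dx|=1.1547 1/|dy|=2.0000
    cross y-line → (4,3), t=0.7400 (wall)
  → r_3 = 0.7400
beam 4: φ=270°, α=240°
  d=(-0.5000,-0.8660)  start (4,2)  tX=1.3200 tY=0.7275  stride 1/|dx|=2.0000 1/|dy|=1.1547
    cross y-line → (4,1), t=0.7275
    cross x-line → (3,1), t=1.3200
    cross y-line → (3,0), t=1.8822 (wall)
  → r_4 = 1.8822

ranges = [0.3926, 0.4272, 0.7400, 1.8822]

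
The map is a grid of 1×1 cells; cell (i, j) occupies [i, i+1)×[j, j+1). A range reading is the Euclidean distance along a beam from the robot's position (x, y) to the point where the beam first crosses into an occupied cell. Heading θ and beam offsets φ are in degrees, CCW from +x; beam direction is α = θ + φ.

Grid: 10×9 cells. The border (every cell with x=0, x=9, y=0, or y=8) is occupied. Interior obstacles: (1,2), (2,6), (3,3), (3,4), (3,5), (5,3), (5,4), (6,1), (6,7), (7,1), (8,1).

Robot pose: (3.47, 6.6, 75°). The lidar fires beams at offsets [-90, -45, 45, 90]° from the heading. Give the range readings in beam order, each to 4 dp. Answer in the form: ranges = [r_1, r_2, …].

ranges = [5.7251, 2.8000, 1.6166, 0.4866]

beam 1: φ=-90°, α=345°
  direction (0.9659, -0.2588); cell (3,6); t to first gridline: x 0.5487, y 2.3182 (then +1.0353 / +3.8637)
    (4,6) via x @ 0.5487
    (5,6) via x @ 1.5840
    (5,5) via y @ 2.3182
    (6,5) via x @ 2.6192
    (7,5) via x @ 3.6545
    (8,5) via x @ 4.6898
    (9,5) via x @ 5.7251  # hit
  → r_1 = 5.7251
beam 2: φ=-45°, α=30°
  direction (0.8660, 0.5000); cell (3,6); t to first gridline: x 0.6120, y 0.8000 (then +1.1547 / +2.0000)
    (4,6) via x @ 0.6120
    (4,7) via y @ 0.8000
    (5,7) via x @ 1.7667
    (5,8) via y @ 2.8000  # hit
  → r_2 = 2.8000
beam 3: φ=45°, α=120°
  direction (-0.5000, 0.8660); cell (3,6); t to first gridline: x 0.9400, y 0.4619 (then +2.0000 / +1.1547)
    (3,7) via y @ 0.4619
    (2,7) via x @ 0.9400
    (2,8) via y @ 1.6166  # hit
  → r_3 = 1.6166
beam 4: φ=90°, α=165°
  direction (-0.9659, 0.2588); cell (3,6); t to first gridline: x 0.4866, y 1.5455 (then +1.0353 / +3.8637)
    (2,6) via x @ 0.4866  # hit
  → r_4 = 0.4866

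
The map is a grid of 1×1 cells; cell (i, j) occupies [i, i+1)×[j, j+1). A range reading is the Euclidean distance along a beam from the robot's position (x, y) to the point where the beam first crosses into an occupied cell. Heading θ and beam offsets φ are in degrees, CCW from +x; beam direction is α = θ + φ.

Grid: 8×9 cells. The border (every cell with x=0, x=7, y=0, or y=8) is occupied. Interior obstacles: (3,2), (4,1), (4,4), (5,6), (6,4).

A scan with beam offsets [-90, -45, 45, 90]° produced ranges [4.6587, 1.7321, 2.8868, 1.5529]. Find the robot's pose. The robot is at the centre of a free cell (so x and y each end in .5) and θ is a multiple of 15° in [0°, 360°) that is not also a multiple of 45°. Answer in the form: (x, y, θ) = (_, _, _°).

(x, y, θ) = (5.5, 3.5, 255°)

The pose lattice has 37·16 = 592 candidates. Test each by forward raycasting.
  (6.5, 7.5, 105°): beam 1 = 0.5176 ≠ 4.6587 ✗
  (4.5, 6.5, 105°): beam 1 = 0.5176 ≠ 4.6587 ✗
  (6.5, 7.5, 210°): beam 1 = 0.5774 ≠ 4.6587 ✗
  (4.5, 5.5, 15°): beam 1 = 0.5176 ≠ 4.6587 ✗
  …
  (5.5, 3.5, 255°): r_1=4.6587, r_2=1.7321, r_3=2.8868, r_4=1.5529 — all match ✓
Unique over the lattice → pose = (5.5, 3.5, 255°).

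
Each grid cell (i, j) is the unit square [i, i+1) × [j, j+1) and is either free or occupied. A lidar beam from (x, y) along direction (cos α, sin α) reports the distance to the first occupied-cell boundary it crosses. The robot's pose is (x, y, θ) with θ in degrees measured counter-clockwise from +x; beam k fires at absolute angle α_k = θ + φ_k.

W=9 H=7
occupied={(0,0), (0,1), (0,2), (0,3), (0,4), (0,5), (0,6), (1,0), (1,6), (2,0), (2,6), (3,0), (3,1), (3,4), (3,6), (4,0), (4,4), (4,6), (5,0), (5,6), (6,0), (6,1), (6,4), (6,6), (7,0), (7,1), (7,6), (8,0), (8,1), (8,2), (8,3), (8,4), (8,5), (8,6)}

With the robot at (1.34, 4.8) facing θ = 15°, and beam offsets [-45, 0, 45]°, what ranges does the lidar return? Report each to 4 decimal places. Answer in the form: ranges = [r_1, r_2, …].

ranges = [5.6000, 4.6364, 1.3856]

beam 1: φ=-45°, α=330°
  dir = (cos 330°, sin 330°) = (0.8660, -0.5000); from cell (1,4)
  next x-line at t=0.7621, next y-line at t=1.6000; Δt_x=1.1547, Δt_y=2.0000
    x: enter (2,4) at t=0.7621
    y: enter (2,3) at t=1.6000
    x: enter (3,3) at t=1.9168
    x: enter (4,3) at t=3.0715
    y: enter (4,2) at t=3.6000
    x: enter (5,2) at t=4.2262
    x: enter (6,2) at t=5.3809
    y: enter (6,1) at t=5.6000 ← occupied
  → r_1 = 5.6000
beam 2: φ=0°, α=15°
  dir = (cos 15°, sin 15°) = (0.9659, 0.2588); from cell (1,4)
  next x-line at t=0.6833, next y-line at t=0.7727; Δt_x=1.0353, Δt_y=3.8637
    x: enter (2,4) at t=0.6833
    y: enter (2,5) at t=0.7727
    x: enter (3,5) at t=1.7186
    x: enter (4,5) at t=2.7538
    x: enter (5,5) at t=3.7891
    y: enter (5,6) at t=4.6364 ← occupied
  → r_2 = 4.6364
beam 3: φ=45°, α=60°
  dir = (cos 60°, sin 60°) = (0.5000, 0.8660); from cell (1,4)
  next x-line at t=1.3200, next y-line at t=0.2309; Δt_x=2.0000, Δt_y=1.1547
    y: enter (1,5) at t=0.2309
    x: enter (2,5) at t=1.3200
    y: enter (2,6) at t=1.3856 ← occupied
  → r_3 = 1.3856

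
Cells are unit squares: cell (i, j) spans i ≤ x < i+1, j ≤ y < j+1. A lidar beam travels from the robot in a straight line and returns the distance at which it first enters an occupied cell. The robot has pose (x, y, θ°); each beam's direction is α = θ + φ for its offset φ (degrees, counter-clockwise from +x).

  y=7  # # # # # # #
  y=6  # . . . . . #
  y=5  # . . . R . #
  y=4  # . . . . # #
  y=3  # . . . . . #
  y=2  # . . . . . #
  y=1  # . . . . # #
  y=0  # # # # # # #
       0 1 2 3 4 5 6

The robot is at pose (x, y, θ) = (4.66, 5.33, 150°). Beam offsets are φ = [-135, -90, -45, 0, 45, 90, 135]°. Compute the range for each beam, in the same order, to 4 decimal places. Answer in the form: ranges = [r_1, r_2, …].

ranges = [1.3873, 1.9283, 1.7289, 3.3400, 3.7891, 4.9999, 1.3137]

beam 1: φ=-135°, α=15°
  direction (0.9659, 0.2588); cell (4,5); t to first gridline: x 0.3520, y 2.5887 (then +1.0353 / +3.8637)
    (5,5) via x @ 0.3520
    (6,5) via x @ 1.3873  # hit
  → r_1 = 1.3873
beam 2: φ=-90°, α=60°
  direction (0.5000, 0.8660); cell (4,5); t to first gridline: x 0.6800, y 0.7736 (then +2.0000 / +1.1547)
    (5,5) via x @ 0.6800
    (5,6) via y @ 0.7736
    (5,7) via y @ 1.9283  # hit
  → r_2 = 1.9283
beam 3: φ=-45°, α=105°
  direction (-0.2588, 0.9659); cell (4,5); t to first gridline: x 2.5500, y 0.6936 (then +3.8637 / +1.0353)
    (4,6) via y @ 0.6936
    (4,7) via y @ 1.7289  # hit
  → r_3 = 1.7289
beam 4: φ=0°, α=150°
  direction (-0.8660, 0.5000); cell (4,5); t to first gridline: x 0.7621, y 1.3400 (then +1.1547 / +2.0000)
    (3,5) via x @ 0.7621
    (3,6) via y @ 1.3400
    (2,6) via x @ 1.9168
    (1,6) via x @ 3.0715
    (1,7) via y @ 3.3400  # hit
  → r_4 = 3.3400
beam 5: φ=45°, α=195°
  direction (-0.9659, -0.2588); cell (4,5); t to first gridline: x 0.6833, y 1.2750 (then +1.0353 / +3.8637)
    (3,5) via x @ 0.6833
    (3,4) via y @ 1.2750
    (2,4) via x @ 1.7186
    (1,4) via x @ 2.7538
    (0,4) via x @ 3.7891  # hit
  → r_5 = 3.7891
beam 6: φ=90°, α=240°
  direction (-0.5000, -0.8660); cell (4,5); t to first gridline: x 1.3200, y 0.3811 (then +2.0000 / +1.1547)
    (4,4) via y @ 0.3811
    (3,4) via x @ 1.3200
    (3,3) via y @ 1.5358
    (3,2) via y @ 2.6905
    (2,2) via x @ 3.3200
    (2,1) via y @ 3.8452
    (2,0) via y @ 4.9999  # hit
  → r_6 = 4.9999
beam 7: φ=135°, α=285°
  direction (0.2588, -0.9659); cell (4,5); t to first gridline: x 1.3137, y 0.3416 (then +3.8637 / +1.0353)
    (4,4) via y @ 0.3416
    (5,4) via x @ 1.3137  # hit
  → r_7 = 1.3137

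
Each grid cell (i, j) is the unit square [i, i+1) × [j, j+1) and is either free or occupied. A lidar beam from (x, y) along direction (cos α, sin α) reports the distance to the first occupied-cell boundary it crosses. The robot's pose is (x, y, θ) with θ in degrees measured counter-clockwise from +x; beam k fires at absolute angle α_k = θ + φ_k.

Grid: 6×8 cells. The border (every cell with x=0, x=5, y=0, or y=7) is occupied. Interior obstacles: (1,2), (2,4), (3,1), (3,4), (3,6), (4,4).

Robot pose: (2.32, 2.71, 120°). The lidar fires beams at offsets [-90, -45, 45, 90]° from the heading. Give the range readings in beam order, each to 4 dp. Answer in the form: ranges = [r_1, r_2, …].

beam 1: φ=-90°, α=30°
  direction (0.8660, 0.5000); cell (2,2); t to first gridline: x 0.7852, y 0.5800 (then +1.1547 / +2.0000)
    (2,3) via y @ 0.5800
    (3,3) via x @ 0.7852
    (4,3) via x @ 1.9399
    (4,4) via y @ 2.5800  # hit
  → r_1 = 2.5800
beam 2: φ=-45°, α=75°
  direction (0.2588, 0.9659); cell (2,2); t to first gridline: x 2.6273, y 0.3002 (then +3.8637 / +1.0353)
    (2,3) via y @ 0.3002
    (2,4) via y @ 1.3355  # hit
  → r_2 = 1.3355
beam 3: φ=45°, α=165°
  direction (-0.9659, 0.2588); cell (2,2); t to first gridline: x 0.3313, y 1.1205 (then +1.0353 / +3.8637)
    (1,2) via x @ 0.3313  # hit
  → r_3 = 0.3313
beam 4: φ=90°, α=210°
  direction (-0.8660, -0.5000); cell (2,2); t to first gridline: x 0.3695, y 1.4200 (then +1.1547 / +2.0000)
    (1,2) via x @ 0.3695  # hit
  → r_4 = 0.3695

ranges = [2.5800, 1.3355, 0.3313, 0.3695]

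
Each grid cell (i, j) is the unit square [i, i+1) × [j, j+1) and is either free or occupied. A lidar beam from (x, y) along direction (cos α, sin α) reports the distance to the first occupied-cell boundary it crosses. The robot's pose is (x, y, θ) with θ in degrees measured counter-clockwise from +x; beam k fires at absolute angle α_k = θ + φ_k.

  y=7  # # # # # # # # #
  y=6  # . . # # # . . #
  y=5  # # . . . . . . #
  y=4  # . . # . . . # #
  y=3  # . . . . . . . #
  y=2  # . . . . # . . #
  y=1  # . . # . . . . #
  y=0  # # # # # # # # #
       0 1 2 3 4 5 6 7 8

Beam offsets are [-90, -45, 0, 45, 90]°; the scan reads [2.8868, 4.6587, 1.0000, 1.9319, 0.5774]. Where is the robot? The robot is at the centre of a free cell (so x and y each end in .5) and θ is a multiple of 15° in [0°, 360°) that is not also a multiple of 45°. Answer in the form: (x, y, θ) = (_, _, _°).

Enumerate (i+0.5, j+0.5, θ) over the 34 free cells and 16 admissible headings. For each, cast all 5 beams and compare to the given ranges.
  (1.5, 2.5, 345°): beam 1 = 1.5529 ≠ 2.8868 ✗
  (7.5, 2.5, 105°): beam 1 = 0.5176 ≠ 2.8868 ✗
  (6.5, 5.5, 60°): beam 1 = 1.0000 ≠ 2.8868 ✗
  (7.5, 5.5, 15°): beam 1 = 0.5176 ≠ 2.8868 ✗
  …
  (6.5, 1.5, 150°): r_1=2.8868, r_2=4.6587, r_3=1.0000, r_4=1.9319, r_5=0.5774 — all match ✓
Unique over the lattice → pose = (6.5, 1.5, 150°).

(x, y, θ) = (6.5, 1.5, 150°)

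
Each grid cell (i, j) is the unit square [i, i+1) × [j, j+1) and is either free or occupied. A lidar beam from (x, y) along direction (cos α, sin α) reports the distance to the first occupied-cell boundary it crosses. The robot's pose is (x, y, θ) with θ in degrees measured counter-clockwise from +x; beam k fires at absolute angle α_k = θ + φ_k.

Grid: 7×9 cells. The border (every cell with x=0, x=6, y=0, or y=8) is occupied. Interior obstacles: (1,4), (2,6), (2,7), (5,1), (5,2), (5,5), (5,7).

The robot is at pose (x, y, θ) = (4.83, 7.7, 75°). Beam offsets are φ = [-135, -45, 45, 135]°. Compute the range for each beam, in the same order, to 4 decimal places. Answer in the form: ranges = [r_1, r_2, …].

ranges = [0.3400, 0.1963, 0.3464, 2.1131]

beam 1: φ=-135°, α=300°
  cosα=0.5000 sinα=-0.8660 | (4,7) | tMaxX 0.3400 tMaxY 0.8083 | tΔX 2.0000 tΔY 1.1547
    t=0.3400 [x] (5,7) — stop
  → r_1 = 0.3400
beam 2: φ=-45°, α=30°
  cosα=0.8660 sinα=0.5000 | (4,7) | tMaxX 0.1963 tMaxY 0.6000 | tΔX 1.1547 tΔY 2.0000
    t=0.1963 [x] (5,7) — stop
  → r_2 = 0.1963
beam 3: φ=45°, α=120°
  cosα=-0.5000 sinα=0.8660 | (4,7) | tMaxX 1.6600 tMaxY 0.3464 | tΔX 2.0000 tΔY 1.1547
    t=0.3464 [y] (4,8) — stop
  → r_3 = 0.3464
beam 4: φ=135°, α=210°
  cosα=-0.8660 sinα=-0.5000 | (4,7) | tMaxX 0.9584 tMaxY 1.4000 | tΔX 1.1547 tΔY 2.0000
    t=0.9584 [x] (3,7)
    t=1.4000 [y] (3,6)
    t=2.1131 [x] (2,6) — stop
  → r_4 = 2.1131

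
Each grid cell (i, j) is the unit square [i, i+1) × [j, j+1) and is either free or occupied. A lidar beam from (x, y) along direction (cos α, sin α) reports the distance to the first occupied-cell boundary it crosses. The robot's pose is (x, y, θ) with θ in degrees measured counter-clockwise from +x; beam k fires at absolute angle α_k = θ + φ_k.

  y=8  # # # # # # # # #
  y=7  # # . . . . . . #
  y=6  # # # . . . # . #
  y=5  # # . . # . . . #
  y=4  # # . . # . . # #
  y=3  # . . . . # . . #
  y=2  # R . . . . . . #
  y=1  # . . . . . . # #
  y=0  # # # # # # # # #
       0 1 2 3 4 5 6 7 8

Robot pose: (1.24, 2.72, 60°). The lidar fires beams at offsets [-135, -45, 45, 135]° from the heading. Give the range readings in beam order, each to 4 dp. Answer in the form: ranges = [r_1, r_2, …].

beam 1: φ=-135°, α=285°
  d=(0.2588,-0.9659)  start (1,2)  tX=2.9364 tY=0.7454  stride 1/|dx|=3.8637 1/|dy|=1.0353
    cross y-line → (1,1), t=0.7454
    cross y-line → (1,0), t=1.7807 (wall)
  → r_1 = 1.7807
beam 2: φ=-45°, α=15°
  d=(0.9659,0.2588)  start (1,2)  tX=0.7868 tY=1.0818  stride 1/|dx|=1.0353 1/|dy|=3.8637
    cross x-line → (2,2), t=0.7868
    cross y-line → (2,3), t=1.0818
    cross x-line → (3,3), t=1.8221
    cross x-line → (4,3), t=2.8574
    cross x-line → (5,3), t=3.8926 (wall)
  → r_2 = 3.8926
beam 3: φ=45°, α=105°
  d=(-0.2588,0.9659)  start (1,2)  tX=0.9273 tY=0.2899  stride 1/|dx|=3.8637 1/|dy|=1.0353
    cross y-line → (1,3), t=0.2899
    cross x-line → (0,3), t=0.9273 (wall)
  → r_3 = 0.9273
beam 4: φ=135°, α=195°
  d=(-0.9659,-0.2588)  start (1,2)  tX=0.2485 tY=2.7819  stride 1/|dx|=1.0353 1/|dy|=3.8637
    cross x-line → (0,2), t=0.2485 (wall)
  → r_4 = 0.2485

ranges = [1.7807, 3.8926, 0.9273, 0.2485]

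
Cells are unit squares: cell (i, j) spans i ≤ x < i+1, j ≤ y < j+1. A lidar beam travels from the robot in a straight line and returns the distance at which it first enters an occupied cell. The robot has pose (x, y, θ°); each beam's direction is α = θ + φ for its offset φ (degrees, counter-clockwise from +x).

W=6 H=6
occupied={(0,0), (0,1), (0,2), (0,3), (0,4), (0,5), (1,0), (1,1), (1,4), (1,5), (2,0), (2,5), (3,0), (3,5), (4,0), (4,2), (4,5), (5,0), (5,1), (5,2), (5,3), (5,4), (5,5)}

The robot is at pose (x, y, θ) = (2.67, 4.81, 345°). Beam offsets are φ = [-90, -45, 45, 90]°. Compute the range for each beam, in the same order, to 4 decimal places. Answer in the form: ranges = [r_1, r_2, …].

ranges = [2.9091, 2.6600, 0.3800, 0.1967]

beam 1: φ=-90°, α=255°
  direction (-0.2588, -0.9659); cell (2,4); t to first gridline: x 2.5887, y 0.8386 (then +3.8637 / +1.0353)
    (2,3) via y @ 0.8386
    (2,2) via y @ 1.8738
    (1,2) via x @ 2.5887
    (1,1) via y @ 2.9091  # hit
  → r_1 = 2.9091
beam 2: φ=-45°, α=300°
  direction (0.5000, -0.8660); cell (2,4); t to first gridline: x 0.6600, y 0.9353 (then +2.0000 / +1.1547)
    (3,4) via x @ 0.6600
    (3,3) via y @ 0.9353
    (3,2) via y @ 2.0900
    (4,2) via x @ 2.6600  # hit
  → r_2 = 2.6600
beam 3: φ=45°, α=30°
  direction (0.8660, 0.5000); cell (2,4); t to first gridline: x 0.3811, y 0.3800 (then +1.1547 / +2.0000)
    (2,5) via y @ 0.3800  # hit
  → r_3 = 0.3800
beam 4: φ=90°, α=75°
  direction (0.2588, 0.9659); cell (2,4); t to first gridline: x 1.2750, y 0.1967 (then +3.8637 / +1.0353)
    (2,5) via y @ 0.1967  # hit
  → r_4 = 0.1967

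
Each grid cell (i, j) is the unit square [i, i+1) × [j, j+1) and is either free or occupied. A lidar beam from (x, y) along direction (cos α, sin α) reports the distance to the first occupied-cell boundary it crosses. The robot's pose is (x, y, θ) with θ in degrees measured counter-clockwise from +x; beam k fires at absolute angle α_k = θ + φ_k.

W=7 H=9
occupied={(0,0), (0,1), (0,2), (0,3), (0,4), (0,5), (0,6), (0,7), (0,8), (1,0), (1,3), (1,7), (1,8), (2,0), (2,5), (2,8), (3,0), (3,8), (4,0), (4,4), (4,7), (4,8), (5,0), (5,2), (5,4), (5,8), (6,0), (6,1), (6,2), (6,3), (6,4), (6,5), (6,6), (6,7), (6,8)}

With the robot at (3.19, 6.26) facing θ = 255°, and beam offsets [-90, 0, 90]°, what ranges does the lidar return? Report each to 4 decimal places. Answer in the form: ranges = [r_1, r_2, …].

beam 1: φ=-90°, α=165°
  dir = (cos 165°, sin 165°) = (-0.9659, 0.2588); from cell (3,6)
  next x-line at t=0.1967, next y-line at t=2.8591; Δt_x=1.0353, Δt_y=3.8637
    x: enter (2,6) at t=0.1967
    x: enter (1,6) at t=1.2320
    x: enter (0,6) at t=2.2673 ← occupied
  → r_1 = 2.2673
beam 2: φ=0°, α=255°
  dir = (cos 255°, sin 255°) = (-0.2588, -0.9659); from cell (3,6)
  next x-line at t=0.7341, next y-line at t=0.2692; Δt_x=3.8637, Δt_y=1.0353
    y: enter (3,5) at t=0.2692
    x: enter (2,5) at t=0.7341 ← occupied
  → r_2 = 0.7341
beam 3: φ=90°, α=345°
  dir = (cos 345°, sin 345°) = (0.9659, -0.2588); from cell (3,6)
  next x-line at t=0.8386, next y-line at t=1.0046; Δt_x=1.0353, Δt_y=3.8637
    x: enter (4,6) at t=0.8386
    y: enter (4,5) at t=1.0046
    x: enter (5,5) at t=1.8738
    x: enter (6,5) at t=2.9091 ← occupied
  → r_3 = 2.9091

ranges = [2.2673, 0.7341, 2.9091]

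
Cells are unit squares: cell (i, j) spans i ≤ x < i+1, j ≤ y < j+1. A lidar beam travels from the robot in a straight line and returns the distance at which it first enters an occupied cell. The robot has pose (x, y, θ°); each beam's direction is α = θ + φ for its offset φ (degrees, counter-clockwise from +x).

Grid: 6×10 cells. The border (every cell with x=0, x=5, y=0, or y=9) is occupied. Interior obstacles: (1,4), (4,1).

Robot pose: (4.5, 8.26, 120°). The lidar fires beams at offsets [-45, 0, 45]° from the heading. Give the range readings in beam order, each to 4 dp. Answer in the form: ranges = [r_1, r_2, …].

beam 1: φ=-45°, α=75°
  direction (0.2588, 0.9659); cell (4,8); t to first gridline: x 1.9319, y 0.7661 (then +3.8637 / +1.0353)
    (4,9) via y @ 0.7661  # hit
  → r_1 = 0.7661
beam 2: φ=0°, α=120°
  direction (-0.5000, 0.8660); cell (4,8); t to first gridline: x 1.0000, y 0.8545 (then +2.0000 / +1.1547)
    (4,9) via y @ 0.8545  # hit
  → r_2 = 0.8545
beam 3: φ=45°, α=165°
  direction (-0.9659, 0.2588); cell (4,8); t to first gridline: x 0.5176, y 2.8591 (then +1.0353 / +3.8637)
    (3,8) via x @ 0.5176
    (2,8) via x @ 1.5529
    (1,8) via x @ 2.5882
    (1,9) via y @ 2.8591  # hit
  → r_3 = 2.8591

ranges = [0.7661, 0.8545, 2.8591]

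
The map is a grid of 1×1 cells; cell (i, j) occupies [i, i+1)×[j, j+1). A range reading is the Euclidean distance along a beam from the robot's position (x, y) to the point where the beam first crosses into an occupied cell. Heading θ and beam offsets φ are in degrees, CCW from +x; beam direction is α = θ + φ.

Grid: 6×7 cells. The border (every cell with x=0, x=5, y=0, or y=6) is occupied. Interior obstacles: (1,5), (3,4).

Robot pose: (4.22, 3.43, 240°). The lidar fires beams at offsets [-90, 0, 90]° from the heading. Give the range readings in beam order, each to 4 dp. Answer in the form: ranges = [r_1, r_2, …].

beam 1: φ=-90°, α=150°
  d=(-0.8660,0.5000)  start (4,3)  tX=0.2540 tY=1.1400  stride 1/|dx|=1.1547 1/|dy|=2.0000
    cross x-line → (3,3), t=0.2540
    cross y-line → (3,4), t=1.1400 (wall)
  → r_1 = 1.1400
beam 2: φ=0°, α=240°
  d=(-0.5000,-0.8660)  start (4,3)  tX=0.4400 tY=0.4965  stride 1/|dx|=2.0000 1/|dy|=1.1547
    cross x-line → (3,3), t=0.4400
    cross y-line → (3,2), t=0.4965
    cross y-line → (3,1), t=1.6512
    cross x-line → (2,1), t=2.4400
    cross y-line → (2,0), t=2.8059 (wall)
  → r_2 = 2.8059
beam 3: φ=90°, α=330°
  d=(0.8660,-0.5000)  start (4,3)  tX=0.9007 tY=0.8600  stride 1/|dx|=1.1547 1/|dy|=2.0000
    cross y-line → (4,2), t=0.8600
    cross x-line → (5,2), t=0.9007 (wall)
  → r_3 = 0.9007

ranges = [1.1400, 2.8059, 0.9007]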